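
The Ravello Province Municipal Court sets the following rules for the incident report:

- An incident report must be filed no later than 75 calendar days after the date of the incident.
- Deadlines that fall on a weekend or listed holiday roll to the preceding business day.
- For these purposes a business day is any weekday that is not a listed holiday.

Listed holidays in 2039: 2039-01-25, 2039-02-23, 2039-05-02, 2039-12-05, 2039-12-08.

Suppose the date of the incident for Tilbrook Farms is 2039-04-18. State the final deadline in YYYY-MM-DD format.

2039-07-01

From 2039-04-18, 75 calendar days later is 2039-07-02.
2039-07-02 falls on a Saturday. Rolling to the preceding business day gives 2039-07-01, a Friday.
Deadline: 2039-07-01.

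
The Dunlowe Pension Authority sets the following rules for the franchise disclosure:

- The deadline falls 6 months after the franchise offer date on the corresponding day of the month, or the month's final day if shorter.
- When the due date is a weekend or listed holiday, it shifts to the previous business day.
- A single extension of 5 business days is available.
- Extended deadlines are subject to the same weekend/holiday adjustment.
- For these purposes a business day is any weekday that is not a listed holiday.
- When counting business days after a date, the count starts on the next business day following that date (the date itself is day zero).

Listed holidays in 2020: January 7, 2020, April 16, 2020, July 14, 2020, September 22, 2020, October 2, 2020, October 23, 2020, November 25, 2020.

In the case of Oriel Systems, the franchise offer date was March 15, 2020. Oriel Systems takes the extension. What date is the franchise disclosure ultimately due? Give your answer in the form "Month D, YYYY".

September 23, 2020

Moving 6 months forward from March 15, 2020 on the corresponding day gives September 15, 2020.
September 15, 2020 (Tuesday) is already a business day.
Applying the 5-business-day extension: 5 business days after September 15, 2020 is September 23, 2020.
September 23, 2020 falls on a Wednesday, which is a business day, so no adjustment is needed.
Deadline: September 23, 2020.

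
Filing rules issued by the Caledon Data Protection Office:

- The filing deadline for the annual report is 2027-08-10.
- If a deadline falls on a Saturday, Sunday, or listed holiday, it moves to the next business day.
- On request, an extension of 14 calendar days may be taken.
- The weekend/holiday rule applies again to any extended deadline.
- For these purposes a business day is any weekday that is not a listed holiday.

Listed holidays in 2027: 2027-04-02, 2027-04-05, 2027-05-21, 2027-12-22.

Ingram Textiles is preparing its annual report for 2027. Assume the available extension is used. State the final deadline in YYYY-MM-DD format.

The statutory due date is 2027-08-10.
Since 2027-08-10 is a Tuesday and not a holiday, the date is unchanged.
With the 14-day extension, 2027-08-10 becomes 2027-08-24.
2027-08-24 falls on a Tuesday, which is a business day, so no adjustment is needed.
Final deadline: 2027-08-24.

2027-08-24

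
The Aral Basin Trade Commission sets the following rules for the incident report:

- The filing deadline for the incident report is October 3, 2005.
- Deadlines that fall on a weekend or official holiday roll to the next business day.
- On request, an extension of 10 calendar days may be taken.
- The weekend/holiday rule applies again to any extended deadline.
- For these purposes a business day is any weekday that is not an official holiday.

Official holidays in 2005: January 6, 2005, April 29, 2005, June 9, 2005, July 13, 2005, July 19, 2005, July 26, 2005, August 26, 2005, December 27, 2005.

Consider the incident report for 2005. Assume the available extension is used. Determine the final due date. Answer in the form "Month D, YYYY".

The stated deadline is October 3, 2005.
October 3, 2005 (Monday) is already a business day.
Applying the 10-calendar-day extension: October 3, 2005 + 10 days = October 13, 2005.
Since October 13, 2005 is a Thursday and not a holiday, the date is unchanged.
The final due date is October 13, 2005.

October 13, 2005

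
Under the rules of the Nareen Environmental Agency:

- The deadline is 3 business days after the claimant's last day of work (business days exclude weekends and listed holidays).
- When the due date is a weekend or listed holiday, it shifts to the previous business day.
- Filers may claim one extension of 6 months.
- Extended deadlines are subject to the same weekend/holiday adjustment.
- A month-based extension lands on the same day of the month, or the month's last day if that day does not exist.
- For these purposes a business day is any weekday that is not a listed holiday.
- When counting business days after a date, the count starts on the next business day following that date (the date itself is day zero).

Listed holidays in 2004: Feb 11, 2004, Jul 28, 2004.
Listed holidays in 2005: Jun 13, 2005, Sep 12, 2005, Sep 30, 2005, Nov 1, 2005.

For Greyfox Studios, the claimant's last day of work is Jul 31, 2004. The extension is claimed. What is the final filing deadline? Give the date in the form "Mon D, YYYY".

Feb 4, 2005

Counting 3 business days after Jul 31, 2004 (skipping weekends and listed holidays) reaches Aug 4, 2004.
Aug 4, 2004 is a Wednesday and not a listed holiday, so it stands.
Add 6 months to Aug 4, 2004: Feb 4, 2005.
Feb 4, 2005 is a Friday and not a listed holiday, so it stands.
So the filing is due Feb 4, 2005.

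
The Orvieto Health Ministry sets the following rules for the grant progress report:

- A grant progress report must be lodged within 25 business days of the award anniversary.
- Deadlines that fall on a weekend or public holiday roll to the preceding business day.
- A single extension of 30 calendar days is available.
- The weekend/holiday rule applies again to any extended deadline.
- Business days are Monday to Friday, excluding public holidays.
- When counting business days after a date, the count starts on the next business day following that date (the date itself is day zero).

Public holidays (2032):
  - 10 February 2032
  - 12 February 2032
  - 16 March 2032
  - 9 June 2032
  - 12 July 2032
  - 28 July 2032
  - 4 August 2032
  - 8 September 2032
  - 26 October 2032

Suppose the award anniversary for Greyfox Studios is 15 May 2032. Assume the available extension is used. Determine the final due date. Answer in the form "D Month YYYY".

21 July 2032

Counting 25 business days after 15 May 2032 (skipping weekends and listed holidays) reaches 21 June 2032.
Since 21 June 2032 is a Monday and not a holiday, the date is unchanged.
The 30-calendar-day extension moves the deadline from 21 June 2032 to 21 July 2032.
21 July 2032 falls on a Wednesday, which is a business day, so no adjustment is needed.
So the filing is due 21 July 2032.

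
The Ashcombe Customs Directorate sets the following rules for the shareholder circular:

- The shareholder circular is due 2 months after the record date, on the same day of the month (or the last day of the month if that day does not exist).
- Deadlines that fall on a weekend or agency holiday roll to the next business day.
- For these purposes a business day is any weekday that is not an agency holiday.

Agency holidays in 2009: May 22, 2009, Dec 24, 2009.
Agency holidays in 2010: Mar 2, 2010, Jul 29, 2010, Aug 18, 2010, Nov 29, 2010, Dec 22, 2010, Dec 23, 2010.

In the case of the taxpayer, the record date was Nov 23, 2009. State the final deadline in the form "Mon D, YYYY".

Moving 2 months forward from Nov 23, 2009 on the corresponding day gives Jan 23, 2010.
Jan 23, 2010 is a Saturday; the next business day is Jan 25, 2010 (Monday).
Final deadline: Jan 25, 2010.

Jan 25, 2010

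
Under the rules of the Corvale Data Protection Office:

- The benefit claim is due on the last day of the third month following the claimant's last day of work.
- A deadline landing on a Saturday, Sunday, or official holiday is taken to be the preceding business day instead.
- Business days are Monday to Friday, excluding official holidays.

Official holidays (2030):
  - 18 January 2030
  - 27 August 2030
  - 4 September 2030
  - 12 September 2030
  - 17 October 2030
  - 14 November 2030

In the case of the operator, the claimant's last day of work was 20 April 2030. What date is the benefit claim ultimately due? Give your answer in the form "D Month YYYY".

3 months after 20 April 2030 falls in July 2030; the last day of that month is 31 July 2030.
Since 31 July 2030 is a Wednesday and not a holiday, the date is unchanged.
Deadline: 31 July 2030.

31 July 2030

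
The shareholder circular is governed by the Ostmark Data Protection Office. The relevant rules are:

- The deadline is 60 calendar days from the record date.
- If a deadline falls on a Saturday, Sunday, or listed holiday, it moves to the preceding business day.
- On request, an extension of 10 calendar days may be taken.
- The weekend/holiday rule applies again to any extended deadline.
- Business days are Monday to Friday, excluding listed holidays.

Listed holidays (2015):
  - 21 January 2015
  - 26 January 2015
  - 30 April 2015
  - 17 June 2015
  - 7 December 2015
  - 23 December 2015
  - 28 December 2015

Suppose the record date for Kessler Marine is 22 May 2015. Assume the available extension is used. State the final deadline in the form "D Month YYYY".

31 July 2015

Trigger date 22 May 2015 + 60 calendar days = 21 July 2015.
21 July 2015 falls on a Tuesday, which is a business day, so no adjustment is needed.
The 10-calendar-day extension moves the deadline from 21 July 2015 to 31 July 2015.
31 July 2015 is a Friday and not a listed holiday, so it stands.
The final due date is 31 July 2015.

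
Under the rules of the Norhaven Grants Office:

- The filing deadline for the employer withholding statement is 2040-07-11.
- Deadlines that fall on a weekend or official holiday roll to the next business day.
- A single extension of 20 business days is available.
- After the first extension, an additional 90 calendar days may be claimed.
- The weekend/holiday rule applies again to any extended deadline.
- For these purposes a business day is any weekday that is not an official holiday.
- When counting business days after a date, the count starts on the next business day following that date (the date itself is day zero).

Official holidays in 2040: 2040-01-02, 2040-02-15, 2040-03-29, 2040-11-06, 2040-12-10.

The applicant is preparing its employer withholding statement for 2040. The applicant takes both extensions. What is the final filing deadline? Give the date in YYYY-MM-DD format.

2040-11-07

Start from the fixed due date, 2040-07-11.
2040-07-11 falls on a Wednesday, which is a business day, so no adjustment is needed.
Counting 20 further business days from 2040-07-11 reaches 2040-08-08.
2040-08-08 is a Wednesday and not a listed holiday, so it stands.
Add the 90 calendar-day extension to 2040-08-08: 2040-11-06.
Because 2040-11-06 is a listed holiday, the deadline becomes 2040-11-07 (Wednesday).
Final deadline: 2040-11-07.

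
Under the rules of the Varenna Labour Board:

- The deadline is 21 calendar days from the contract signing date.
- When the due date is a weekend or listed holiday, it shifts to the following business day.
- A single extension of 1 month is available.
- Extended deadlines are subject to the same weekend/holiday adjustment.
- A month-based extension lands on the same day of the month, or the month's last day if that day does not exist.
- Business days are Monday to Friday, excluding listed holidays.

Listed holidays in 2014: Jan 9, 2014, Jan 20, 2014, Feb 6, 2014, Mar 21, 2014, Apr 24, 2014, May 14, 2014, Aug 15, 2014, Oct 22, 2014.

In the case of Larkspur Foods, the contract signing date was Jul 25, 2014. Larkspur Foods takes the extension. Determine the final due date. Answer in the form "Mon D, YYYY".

From Jul 25, 2014, 21 calendar days later is Aug 15, 2014.
Aug 15, 2014 is a listed holiday, so it moves to the next business day, Aug 18, 2014 (Monday).
Add 1 month to Aug 18, 2014: Sep 18, 2014.
Sep 18, 2014 is a Thursday and not a listed holiday, so it stands.
Final deadline: Sep 18, 2014.

Sep 18, 2014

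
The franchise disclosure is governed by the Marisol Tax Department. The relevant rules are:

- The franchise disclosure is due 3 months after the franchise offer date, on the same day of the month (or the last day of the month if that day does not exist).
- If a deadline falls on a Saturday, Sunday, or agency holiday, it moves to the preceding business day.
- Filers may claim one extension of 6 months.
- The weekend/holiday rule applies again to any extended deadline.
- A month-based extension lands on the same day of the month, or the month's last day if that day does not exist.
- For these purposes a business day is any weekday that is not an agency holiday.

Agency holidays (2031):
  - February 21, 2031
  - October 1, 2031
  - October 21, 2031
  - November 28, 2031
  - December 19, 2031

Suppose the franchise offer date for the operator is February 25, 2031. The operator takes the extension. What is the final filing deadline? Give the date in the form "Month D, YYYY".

3 months after February 25, 2031, on the same day of the month, is May 25, 2031.
May 25, 2031 falls on a Sunday. Rolling to the preceding business day gives May 23, 2031, a Friday.
Applying the 6 months extension: 6 months after May 23, 2031 is November 23, 2031.
November 23, 2031 falls on a Sunday. Rolling to the preceding business day gives November 21, 2031, a Friday.
Final deadline: November 21, 2031.

November 21, 2031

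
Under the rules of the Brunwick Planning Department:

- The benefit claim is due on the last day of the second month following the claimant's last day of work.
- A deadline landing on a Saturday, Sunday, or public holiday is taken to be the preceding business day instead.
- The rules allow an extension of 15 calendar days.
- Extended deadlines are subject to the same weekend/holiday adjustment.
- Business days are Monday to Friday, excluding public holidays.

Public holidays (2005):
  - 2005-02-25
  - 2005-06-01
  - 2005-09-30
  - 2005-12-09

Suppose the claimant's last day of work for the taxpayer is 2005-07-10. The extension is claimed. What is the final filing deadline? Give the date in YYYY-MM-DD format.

2005-10-14

2 months after 2005-07-10 falls in September 2005; the last day of that month is 2005-09-30.
Because 2005-09-30 is a listed holiday, the deadline becomes 2005-09-29 (Thursday).
With the 15-day extension, 2005-09-29 becomes 2005-10-14.
2005-10-14 is a Friday and not a listed holiday, so it stands.
So the filing is due 2005-10-14.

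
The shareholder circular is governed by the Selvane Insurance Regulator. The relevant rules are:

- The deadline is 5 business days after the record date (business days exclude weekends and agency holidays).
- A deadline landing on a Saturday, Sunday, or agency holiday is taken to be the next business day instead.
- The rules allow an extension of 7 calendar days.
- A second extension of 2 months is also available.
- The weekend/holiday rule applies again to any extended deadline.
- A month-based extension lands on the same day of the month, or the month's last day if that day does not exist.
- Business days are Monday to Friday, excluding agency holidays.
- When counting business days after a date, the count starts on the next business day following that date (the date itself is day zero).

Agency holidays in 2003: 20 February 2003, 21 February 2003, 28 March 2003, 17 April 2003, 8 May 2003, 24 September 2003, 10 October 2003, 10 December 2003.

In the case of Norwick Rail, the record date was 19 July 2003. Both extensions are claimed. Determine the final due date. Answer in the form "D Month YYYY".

1 October 2003

Counting 5 business days after 19 July 2003 (skipping weekends and listed holidays) reaches 25 July 2003.
25 July 2003 falls on a Friday, which is a business day, so no adjustment is needed.
Add the 7 calendar-day extension to 25 July 2003: 1 August 2003.
1 August 2003 is a Friday and not a listed holiday, so it stands.
Applying the 2 months extension: 2 months after 1 August 2003 is 1 October 2003.
1 October 2003 falls on a Wednesday, which is a business day, so no adjustment is needed.
The final due date is 1 October 2003.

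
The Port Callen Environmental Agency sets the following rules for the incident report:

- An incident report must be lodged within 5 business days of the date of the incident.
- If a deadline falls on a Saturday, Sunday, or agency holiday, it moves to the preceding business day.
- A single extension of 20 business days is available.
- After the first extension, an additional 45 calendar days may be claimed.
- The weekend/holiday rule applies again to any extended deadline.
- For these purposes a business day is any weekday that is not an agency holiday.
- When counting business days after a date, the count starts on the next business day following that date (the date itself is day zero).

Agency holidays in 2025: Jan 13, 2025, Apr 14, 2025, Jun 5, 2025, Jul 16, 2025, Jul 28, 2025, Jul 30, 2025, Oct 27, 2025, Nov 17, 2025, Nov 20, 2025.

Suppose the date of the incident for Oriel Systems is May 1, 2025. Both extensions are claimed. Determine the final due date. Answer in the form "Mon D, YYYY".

Jul 21, 2025

5 business days after May 1, 2025, excluding weekends and holidays, is May 8, 2025.
Since May 8, 2025 is a Thursday and not a holiday, the date is unchanged.
Counting 20 further business days from May 8, 2025 reaches Jun 6, 2025.
Jun 6, 2025 falls on a Friday, which is a business day, so no adjustment is needed.
Applying the 45-calendar-day extension: Jun 6, 2025 + 45 days = Jul 21, 2025.
Jul 21, 2025 is a Monday and not a listed holiday, so it stands.
So the filing is due Jul 21, 2025.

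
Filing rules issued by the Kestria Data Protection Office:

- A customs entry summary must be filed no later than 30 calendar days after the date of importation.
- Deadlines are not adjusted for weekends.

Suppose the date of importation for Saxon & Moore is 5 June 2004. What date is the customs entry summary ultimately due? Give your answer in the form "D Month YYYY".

5 July 2004

Trigger date 5 June 2004 + 30 calendar days = 5 July 2004.
No adjustment is made for weekends or holidays, so 5 July 2004 stands.
Final deadline: 5 July 2004.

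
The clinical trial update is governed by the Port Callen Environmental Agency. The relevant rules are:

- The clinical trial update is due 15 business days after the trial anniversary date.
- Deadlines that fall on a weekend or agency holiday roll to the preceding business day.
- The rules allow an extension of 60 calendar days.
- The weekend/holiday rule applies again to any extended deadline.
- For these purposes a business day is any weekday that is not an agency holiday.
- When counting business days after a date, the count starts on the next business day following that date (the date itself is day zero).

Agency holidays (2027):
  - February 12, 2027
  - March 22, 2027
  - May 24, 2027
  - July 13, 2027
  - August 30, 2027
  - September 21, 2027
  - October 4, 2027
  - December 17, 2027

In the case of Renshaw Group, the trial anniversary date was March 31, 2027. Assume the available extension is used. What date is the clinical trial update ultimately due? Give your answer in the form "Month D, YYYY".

June 18, 2027

Starting the day after March 31, 2027 and counting 15 business days lands on April 21, 2027.
April 21, 2027 (Wednesday) is already a business day.
Applying the 60-calendar-day extension: April 21, 2027 + 60 days = June 20, 2027.
June 20, 2027 is a Sunday, so it moves to the preceding business day, June 18, 2027 (Friday).
The final due date is June 18, 2027.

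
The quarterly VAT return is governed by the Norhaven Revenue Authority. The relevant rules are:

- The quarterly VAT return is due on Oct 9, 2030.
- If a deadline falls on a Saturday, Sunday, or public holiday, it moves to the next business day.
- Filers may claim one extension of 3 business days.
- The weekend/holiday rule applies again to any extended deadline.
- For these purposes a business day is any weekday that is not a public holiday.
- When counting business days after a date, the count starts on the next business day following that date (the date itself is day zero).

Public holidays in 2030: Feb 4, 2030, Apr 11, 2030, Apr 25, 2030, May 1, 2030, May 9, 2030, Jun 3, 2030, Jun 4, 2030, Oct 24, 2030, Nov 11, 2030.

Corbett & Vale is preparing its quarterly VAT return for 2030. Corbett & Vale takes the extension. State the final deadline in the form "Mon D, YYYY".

Start from the fixed due date, Oct 9, 2030.
Oct 9, 2030 (Wednesday) is already a business day.
Applying the 3-business-day extension: 3 business days after Oct 9, 2030 is Oct 14, 2030.
Oct 14, 2030 (Monday) is already a business day.
Deadline: Oct 14, 2030.

Oct 14, 2030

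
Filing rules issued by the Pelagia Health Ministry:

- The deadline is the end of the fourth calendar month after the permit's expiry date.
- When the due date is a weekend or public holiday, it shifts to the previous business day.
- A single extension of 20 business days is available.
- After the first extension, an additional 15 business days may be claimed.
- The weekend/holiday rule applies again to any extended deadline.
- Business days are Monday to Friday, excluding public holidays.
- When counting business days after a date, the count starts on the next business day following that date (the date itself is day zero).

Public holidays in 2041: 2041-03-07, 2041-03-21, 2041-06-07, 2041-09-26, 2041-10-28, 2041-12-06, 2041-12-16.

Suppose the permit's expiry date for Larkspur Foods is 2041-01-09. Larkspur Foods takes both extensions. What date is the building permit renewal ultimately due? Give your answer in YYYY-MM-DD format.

2041-07-22

The fourth month after 2041-01-09 is May 2041, whose last day is 2041-05-31.
2041-05-31 falls on a Friday, which is a business day, so no adjustment is needed.
The 20-business-day extension runs from 2041-05-31 to 2041-07-01.
Since 2041-07-01 is a Monday and not a holiday, the date is unchanged.
Applying the 15-business-day extension: 15 business days after 2041-07-01 is 2041-07-22.
Since 2041-07-22 is a Monday and not a holiday, the date is unchanged.
Final deadline: 2041-07-22.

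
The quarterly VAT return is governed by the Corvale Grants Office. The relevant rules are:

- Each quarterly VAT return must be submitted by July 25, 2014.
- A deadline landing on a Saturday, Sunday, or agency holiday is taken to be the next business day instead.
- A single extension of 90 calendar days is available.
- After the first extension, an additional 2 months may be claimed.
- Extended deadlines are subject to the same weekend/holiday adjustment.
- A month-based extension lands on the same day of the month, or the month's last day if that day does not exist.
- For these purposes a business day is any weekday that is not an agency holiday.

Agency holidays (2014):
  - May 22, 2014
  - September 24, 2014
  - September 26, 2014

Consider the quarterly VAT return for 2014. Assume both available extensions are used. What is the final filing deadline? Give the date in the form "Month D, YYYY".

December 23, 2014

Start from the fixed due date, July 25, 2014.
July 25, 2014 is a Friday and not a listed holiday, so it stands.
Add the 90 calendar-day extension to July 25, 2014: October 23, 2014.
October 23, 2014 (Thursday) is already a business day.
The 2 months extension carries October 23, 2014 to December 23, 2014.
December 23, 2014 is a Tuesday and not a listed holiday, so it stands.
Final deadline: December 23, 2014.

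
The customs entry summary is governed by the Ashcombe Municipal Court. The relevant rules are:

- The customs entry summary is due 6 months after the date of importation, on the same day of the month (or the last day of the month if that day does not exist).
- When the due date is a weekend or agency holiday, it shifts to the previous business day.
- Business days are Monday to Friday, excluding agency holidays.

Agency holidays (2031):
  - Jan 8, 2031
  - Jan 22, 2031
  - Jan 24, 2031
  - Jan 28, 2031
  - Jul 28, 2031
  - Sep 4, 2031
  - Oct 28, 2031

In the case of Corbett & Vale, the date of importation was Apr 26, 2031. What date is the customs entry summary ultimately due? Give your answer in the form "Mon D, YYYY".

Moving 6 months forward from Apr 26, 2031 on the corresponding day gives Oct 26, 2031.
Oct 26, 2031 is a Sunday; the preceding business day is Oct 24, 2031 (Friday).
Final deadline: Oct 24, 2031.

Oct 24, 2031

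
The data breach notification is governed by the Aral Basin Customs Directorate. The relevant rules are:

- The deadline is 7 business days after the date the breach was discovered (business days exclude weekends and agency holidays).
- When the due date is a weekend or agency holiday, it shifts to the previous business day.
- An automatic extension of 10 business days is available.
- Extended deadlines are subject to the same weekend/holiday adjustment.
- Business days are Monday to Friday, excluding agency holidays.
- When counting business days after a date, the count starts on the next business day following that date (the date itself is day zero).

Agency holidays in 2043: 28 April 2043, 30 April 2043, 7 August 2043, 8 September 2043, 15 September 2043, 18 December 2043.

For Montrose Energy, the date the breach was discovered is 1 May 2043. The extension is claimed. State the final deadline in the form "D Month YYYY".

7 business days after 1 May 2043, excluding weekends and holidays, is 12 May 2043.
12 May 2043 falls on a Tuesday, which is a business day, so no adjustment is needed.
Applying the 10-business-day extension: 10 business days after 12 May 2043 is 26 May 2043.
26 May 2043 is a Tuesday and not a listed holiday, so it stands.
Deadline: 26 May 2043.

26 May 2043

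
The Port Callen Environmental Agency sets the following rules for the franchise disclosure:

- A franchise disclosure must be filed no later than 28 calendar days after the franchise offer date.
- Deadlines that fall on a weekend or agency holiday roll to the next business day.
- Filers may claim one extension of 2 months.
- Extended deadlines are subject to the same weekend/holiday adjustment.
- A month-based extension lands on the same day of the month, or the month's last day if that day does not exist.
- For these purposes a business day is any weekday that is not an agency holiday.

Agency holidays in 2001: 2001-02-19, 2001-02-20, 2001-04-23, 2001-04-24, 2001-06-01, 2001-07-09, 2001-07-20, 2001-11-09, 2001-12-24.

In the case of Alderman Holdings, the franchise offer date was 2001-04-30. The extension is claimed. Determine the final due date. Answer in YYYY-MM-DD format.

2001-07-30

Adding 28 calendar days to 2001-04-30 gives 2001-05-28.
Since 2001-05-28 is a Monday and not a holiday, the date is unchanged.
Add 2 months to 2001-05-28: 2001-07-28.
2001-07-28 is a Saturday; the next business day is 2001-07-30 (Monday).
So the filing is due 2001-07-30.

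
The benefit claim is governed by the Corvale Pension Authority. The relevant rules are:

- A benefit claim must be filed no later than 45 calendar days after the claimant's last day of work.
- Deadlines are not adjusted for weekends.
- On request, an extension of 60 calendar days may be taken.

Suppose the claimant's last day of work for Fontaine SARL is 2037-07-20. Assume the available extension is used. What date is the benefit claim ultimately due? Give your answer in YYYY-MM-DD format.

2037-11-02

From 2037-07-20, 45 calendar days later is 2037-09-03.
2037-09-03 is a Thursday; no weekend or holiday adjustment applies.
With the 60-day extension, 2037-09-03 becomes 2037-11-02.
2037-11-02 falls on a Monday. The rules make no weekend/holiday allowance, so it remains 2037-11-02.
So the filing is due 2037-11-02.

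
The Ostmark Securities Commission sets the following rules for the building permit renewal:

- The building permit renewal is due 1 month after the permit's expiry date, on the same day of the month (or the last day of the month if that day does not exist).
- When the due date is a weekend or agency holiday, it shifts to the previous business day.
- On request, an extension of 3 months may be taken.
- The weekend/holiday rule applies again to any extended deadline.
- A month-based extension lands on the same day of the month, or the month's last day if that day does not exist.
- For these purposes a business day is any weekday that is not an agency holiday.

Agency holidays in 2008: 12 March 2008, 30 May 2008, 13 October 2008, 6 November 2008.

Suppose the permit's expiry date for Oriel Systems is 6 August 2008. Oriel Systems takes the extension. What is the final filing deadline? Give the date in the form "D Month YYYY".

1 month after 6 August 2008, on the same day of the month, is 6 September 2008.
6 September 2008 is a Saturday, so it moves to the preceding business day, 5 September 2008 (Friday).
The 3 months extension carries 5 September 2008 to 5 December 2008.
5 December 2008 is a Friday and not a listed holiday, so it stands.
Deadline: 5 December 2008.

5 December 2008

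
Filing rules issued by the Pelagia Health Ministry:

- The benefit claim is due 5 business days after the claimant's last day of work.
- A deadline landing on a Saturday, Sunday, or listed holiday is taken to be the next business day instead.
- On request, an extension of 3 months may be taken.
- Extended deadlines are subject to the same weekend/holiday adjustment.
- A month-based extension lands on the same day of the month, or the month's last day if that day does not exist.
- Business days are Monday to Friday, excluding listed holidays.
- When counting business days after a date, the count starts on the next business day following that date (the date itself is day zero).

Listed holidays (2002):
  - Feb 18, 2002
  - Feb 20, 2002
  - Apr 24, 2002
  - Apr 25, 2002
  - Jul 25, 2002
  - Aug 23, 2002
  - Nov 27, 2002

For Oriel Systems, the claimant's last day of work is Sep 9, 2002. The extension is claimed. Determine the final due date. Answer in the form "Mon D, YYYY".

Dec 16, 2002

Starting the day after Sep 9, 2002 and counting 5 business days lands on Sep 16, 2002.
Sep 16, 2002 falls on a Monday, which is a business day, so no adjustment is needed.
The 3 months extension carries Sep 16, 2002 to Dec 16, 2002.
Dec 16, 2002 falls on a Monday, which is a business day, so no adjustment is needed.
So the filing is due Dec 16, 2002.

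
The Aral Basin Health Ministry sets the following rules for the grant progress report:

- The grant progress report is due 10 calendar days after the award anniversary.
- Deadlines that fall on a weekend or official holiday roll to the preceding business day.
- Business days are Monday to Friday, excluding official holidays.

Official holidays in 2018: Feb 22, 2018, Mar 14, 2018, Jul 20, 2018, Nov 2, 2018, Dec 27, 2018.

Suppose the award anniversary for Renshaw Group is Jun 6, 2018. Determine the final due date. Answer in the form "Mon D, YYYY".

Adding 10 calendar days to Jun 6, 2018 gives Jun 16, 2018.
Because Jun 16, 2018 is a Saturday, the deadline becomes Jun 15, 2018 (Friday).
Final deadline: Jun 15, 2018.

Jun 15, 2018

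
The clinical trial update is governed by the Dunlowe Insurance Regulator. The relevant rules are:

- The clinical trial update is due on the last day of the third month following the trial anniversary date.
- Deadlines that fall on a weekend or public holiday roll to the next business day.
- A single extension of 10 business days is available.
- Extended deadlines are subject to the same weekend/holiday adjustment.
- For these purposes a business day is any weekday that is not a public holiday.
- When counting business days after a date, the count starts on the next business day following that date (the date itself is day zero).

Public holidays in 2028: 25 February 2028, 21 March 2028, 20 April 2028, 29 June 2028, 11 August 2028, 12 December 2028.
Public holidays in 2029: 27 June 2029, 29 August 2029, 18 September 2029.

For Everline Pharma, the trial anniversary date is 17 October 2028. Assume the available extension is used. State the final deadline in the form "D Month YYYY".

3 months after 17 October 2028 is January 2029; that month ends on 31 January 2029.
31 January 2029 (Wednesday) is already a business day.
Counting 10 further business days from 31 January 2029 reaches 14 February 2029.
Since 14 February 2029 is a Wednesday and not a holiday, the date is unchanged.
The final due date is 14 February 2029.

14 February 2029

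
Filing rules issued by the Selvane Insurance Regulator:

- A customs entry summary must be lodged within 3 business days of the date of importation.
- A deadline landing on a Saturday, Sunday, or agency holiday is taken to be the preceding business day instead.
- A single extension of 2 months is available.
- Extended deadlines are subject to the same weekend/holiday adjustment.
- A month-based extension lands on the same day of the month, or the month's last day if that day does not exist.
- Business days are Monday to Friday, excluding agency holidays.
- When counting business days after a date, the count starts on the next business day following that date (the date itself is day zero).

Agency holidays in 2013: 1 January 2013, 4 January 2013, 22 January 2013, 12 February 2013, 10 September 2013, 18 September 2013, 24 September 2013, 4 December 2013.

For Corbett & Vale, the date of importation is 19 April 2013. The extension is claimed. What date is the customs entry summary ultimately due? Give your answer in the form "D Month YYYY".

3 business days after 19 April 2013, excluding weekends and holidays, is 24 April 2013.
24 April 2013 is a Wednesday and not a listed holiday, so it stands.
Add 2 months to 24 April 2013: 24 June 2013.
24 June 2013 (Monday) is already a business day.
So the filing is due 24 June 2013.

24 June 2013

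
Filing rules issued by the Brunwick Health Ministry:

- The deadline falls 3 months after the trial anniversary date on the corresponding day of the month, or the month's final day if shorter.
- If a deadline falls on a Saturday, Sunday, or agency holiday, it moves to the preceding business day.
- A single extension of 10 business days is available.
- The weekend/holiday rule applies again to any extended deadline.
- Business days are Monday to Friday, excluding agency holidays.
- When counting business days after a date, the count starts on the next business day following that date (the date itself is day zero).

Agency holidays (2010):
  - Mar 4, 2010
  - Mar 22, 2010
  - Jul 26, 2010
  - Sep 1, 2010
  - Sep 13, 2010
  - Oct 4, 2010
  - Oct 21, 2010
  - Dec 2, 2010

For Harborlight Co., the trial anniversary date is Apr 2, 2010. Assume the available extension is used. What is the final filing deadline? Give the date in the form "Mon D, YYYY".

Jul 16, 2010

3 months from Apr 2, 2010 is Jul 2, 2010.
Jul 2, 2010 (Friday) is already a business day.
Counting 10 further business days from Jul 2, 2010 reaches Jul 16, 2010.
Jul 16, 2010 (Friday) is already a business day.
The final due date is Jul 16, 2010.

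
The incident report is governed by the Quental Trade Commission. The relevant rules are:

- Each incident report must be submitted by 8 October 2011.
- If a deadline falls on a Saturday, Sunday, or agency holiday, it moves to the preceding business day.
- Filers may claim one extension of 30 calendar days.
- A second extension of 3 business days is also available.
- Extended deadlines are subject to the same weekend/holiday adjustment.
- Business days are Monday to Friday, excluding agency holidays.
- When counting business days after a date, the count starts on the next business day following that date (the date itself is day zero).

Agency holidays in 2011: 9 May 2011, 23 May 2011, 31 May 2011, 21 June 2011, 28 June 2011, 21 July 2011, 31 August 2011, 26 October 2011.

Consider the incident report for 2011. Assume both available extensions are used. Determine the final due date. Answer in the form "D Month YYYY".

9 November 2011

The statutory due date is 8 October 2011.
Because 8 October 2011 is a Saturday, the deadline becomes 7 October 2011 (Friday).
Applying the 30-calendar-day extension: 7 October 2011 + 30 days = 6 November 2011.
6 November 2011 is a Sunday; the preceding business day is 4 November 2011 (Friday).
Applying the 3-business-day extension: 3 business days after 4 November 2011 is 9 November 2011.
Since 9 November 2011 is a Wednesday and not a holiday, the date is unchanged.
Deadline: 9 November 2011.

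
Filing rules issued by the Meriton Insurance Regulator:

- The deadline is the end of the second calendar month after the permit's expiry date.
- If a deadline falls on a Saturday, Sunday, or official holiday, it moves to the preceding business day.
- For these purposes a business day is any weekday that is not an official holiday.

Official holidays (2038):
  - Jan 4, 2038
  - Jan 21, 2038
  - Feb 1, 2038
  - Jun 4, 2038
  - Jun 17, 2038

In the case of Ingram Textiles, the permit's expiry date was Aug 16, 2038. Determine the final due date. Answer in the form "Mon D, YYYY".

2 months after Aug 16, 2038 is October 2038; that month ends on Oct 31, 2038.
Because Oct 31, 2038 is a Sunday, the deadline becomes Oct 29, 2038 (Friday).
So the filing is due Oct 29, 2038.

Oct 29, 2038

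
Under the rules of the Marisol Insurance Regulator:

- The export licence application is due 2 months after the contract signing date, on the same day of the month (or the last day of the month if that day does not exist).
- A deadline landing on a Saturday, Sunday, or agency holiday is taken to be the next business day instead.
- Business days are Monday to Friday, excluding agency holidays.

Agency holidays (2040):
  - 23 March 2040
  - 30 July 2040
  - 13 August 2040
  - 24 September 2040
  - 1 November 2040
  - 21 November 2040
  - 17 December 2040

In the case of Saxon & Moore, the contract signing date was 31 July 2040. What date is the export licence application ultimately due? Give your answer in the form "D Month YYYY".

1 October 2040

2 months from 31 July 2040 is 30 September 2040 (day 31 does not exist in September, so the month's last day is used).
Because 30 September 2040 is a Sunday, the deadline becomes 1 October 2040 (Monday).
So the filing is due 1 October 2040.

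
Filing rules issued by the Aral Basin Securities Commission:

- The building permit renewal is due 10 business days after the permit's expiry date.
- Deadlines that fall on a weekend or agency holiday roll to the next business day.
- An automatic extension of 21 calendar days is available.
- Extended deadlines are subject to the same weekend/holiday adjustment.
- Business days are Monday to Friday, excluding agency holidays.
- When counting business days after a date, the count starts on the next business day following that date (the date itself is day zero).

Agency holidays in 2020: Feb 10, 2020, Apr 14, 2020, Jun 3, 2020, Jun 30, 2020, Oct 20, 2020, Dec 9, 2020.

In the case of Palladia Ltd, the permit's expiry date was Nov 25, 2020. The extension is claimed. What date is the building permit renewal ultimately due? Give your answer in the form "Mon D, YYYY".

Dec 31, 2020

Starting the day after Nov 25, 2020 and counting 10 business days lands on Dec 10, 2020.
Dec 10, 2020 (Thursday) is already a business day.
Applying the 21-calendar-day extension: Dec 10, 2020 + 21 days = Dec 31, 2020.
Dec 31, 2020 (Thursday) is already a business day.
Deadline: Dec 31, 2020.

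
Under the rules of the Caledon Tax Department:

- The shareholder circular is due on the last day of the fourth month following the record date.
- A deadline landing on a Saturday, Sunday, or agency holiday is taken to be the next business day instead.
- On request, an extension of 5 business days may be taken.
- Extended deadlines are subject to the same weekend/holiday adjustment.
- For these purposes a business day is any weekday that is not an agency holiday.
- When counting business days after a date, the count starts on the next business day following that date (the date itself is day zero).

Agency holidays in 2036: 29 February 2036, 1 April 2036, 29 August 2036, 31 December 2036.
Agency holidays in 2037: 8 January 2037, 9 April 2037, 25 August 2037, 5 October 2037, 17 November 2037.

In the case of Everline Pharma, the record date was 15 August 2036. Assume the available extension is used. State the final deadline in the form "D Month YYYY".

9 January 2037

The fourth month after 15 August 2036 is December 2036, whose last day is 31 December 2036.
31 December 2036 is a listed holiday; the next business day is 1 January 2037 (Thursday).
Counting 5 further business days from 1 January 2037 reaches 9 January 2037.
9 January 2037 (Friday) is already a business day.
Deadline: 9 January 2037.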